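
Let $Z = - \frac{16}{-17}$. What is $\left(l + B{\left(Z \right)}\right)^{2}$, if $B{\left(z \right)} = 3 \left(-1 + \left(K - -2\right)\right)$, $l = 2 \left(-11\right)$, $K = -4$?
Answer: $961$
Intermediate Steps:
$Z = \frac{16}{17}$ ($Z = \left(-16\right) \left(- \frac{1}{17}\right) = \frac{16}{17} \approx 0.94118$)
$l = -22$
$B{\left(z \right)} = -9$ ($B{\left(z \right)} = 3 \left(-1 - 2\right) = 3 \left(-3\right) = -9$)
$\left(l + B{\left(Z \right)}\right)^{2} = \left(-22 - 9\right)^{2} = \left(-31\right)^{2} = 961$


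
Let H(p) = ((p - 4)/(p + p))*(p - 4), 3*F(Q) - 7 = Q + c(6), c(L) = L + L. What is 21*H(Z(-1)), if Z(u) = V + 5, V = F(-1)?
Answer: 1029/22 ≈ 46.773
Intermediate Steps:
c(L) = 2*L
F(Q) = 19/3 + Q/3 (F(Q) = 7/3 + (Q + 2*6)/3 = 7/3 + (Q + 12)/3 = 7/3 + (12 + Q)/3 = 7/3 + (4 + Q/3) = 19/3 + Q/3)
V = 6 (V = 19/3 + (1/3)*(-1) = 19/3 - 1/3 = 6)
Z(u) = 11 (Z(u) = 6 + 5 = 11)
H(p) = (-4 + p)**2/(2*p) (H(p) = ((-4 + p)/((2*p)))*(-4 + p) = ((-4 + p)*(1/(2*p)))*(-4 + p) = ((-4 + p)/(2*p))*(-4 + p) = (-4 + p)**2/(2*p))
21*H(Z(-1)) = 21*((1/2)*(-4 + 11)**2/11) = 21*((1/2)*(1/11)*7**2) = 21*((1/2)*(1/11)*49) = 21*(49/22) = 1029/22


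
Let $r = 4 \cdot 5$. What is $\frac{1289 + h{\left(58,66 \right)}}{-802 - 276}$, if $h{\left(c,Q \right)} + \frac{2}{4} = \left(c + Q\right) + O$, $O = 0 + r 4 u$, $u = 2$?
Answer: $- \frac{3145}{2156} \approx -1.4587$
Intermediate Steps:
$r = 20$
$O = 160$ ($O = 0 + 20 \cdot 4 \cdot 2 = 0 + 80 \cdot 2 = 0 + 160 = 160$)
$h{\left(c,Q \right)} = \frac{319}{2} + Q + c$ ($h{\left(c,Q \right)} = - \frac{1}{2} + \left(\left(c + Q\right) + 160\right) = - \frac{1}{2} + \left(\left(Q + c\right) + 160\right) = - \frac{1}{2} + \left(160 + Q + c\right) = \frac{319}{2} + Q + c$)
$\frac{1289 + h{\left(58,66 \right)}}{-802 - 276} = \frac{1289 + \left(\frac{319}{2} + 66 + 58\right)}{-802 - 276} = \frac{1289 + \frac{567}{2}}{-1078} = \frac{3145}{2} \left(- \frac{1}{1078}\right) = - \frac{3145}{2156}$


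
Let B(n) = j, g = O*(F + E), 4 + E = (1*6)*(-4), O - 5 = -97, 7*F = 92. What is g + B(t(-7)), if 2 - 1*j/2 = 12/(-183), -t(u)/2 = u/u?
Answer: 585412/427 ≈ 1371.0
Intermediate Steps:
F = 92/7 (F = (1/7)*92 = 92/7 ≈ 13.143)
O = -92 (O = 5 - 97 = -92)
t(u) = -2 (t(u) = -2*u/u = -2*1 = -2)
E = -28 (E = -4 + (1*6)*(-4) = -4 + 6*(-4) = -4 - 24 = -28)
g = 9568/7 (g = -92*(92/7 - 28) = -92*(-104/7) = 9568/7 ≈ 1366.9)
j = 252/61 (j = 4 - 24/(-183) = 4 - 24*(-1)/183 = 4 - 2*(-4/61) = 4 + 8/61 = 252/61 ≈ 4.1311)
B(n) = 252/61
g + B(t(-7)) = 9568/7 + 252/61 = 585412/427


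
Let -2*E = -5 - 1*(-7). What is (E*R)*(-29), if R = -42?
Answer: -1218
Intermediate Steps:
E = -1 (E = -(-5 - 1*(-7))/2 = -(-5 + 7)/2 = -½*2 = -1)
(E*R)*(-29) = -1*(-42)*(-29) = 42*(-29) = -1218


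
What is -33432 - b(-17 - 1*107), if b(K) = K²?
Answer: -48808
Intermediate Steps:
-33432 - b(-17 - 1*107) = -33432 - (-17 - 1*107)² = -33432 - (-17 - 107)² = -33432 - 1*(-124)² = -33432 - 1*15376 = -33432 - 15376 = -48808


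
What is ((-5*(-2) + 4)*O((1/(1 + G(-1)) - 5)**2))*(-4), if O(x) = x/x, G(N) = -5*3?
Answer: -56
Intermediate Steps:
G(N) = -15
O(x) = 1
((-5*(-2) + 4)*O((1/(1 + G(-1)) - 5)**2))*(-4) = ((-5*(-2) + 4)*1)*(-4) = ((10 + 4)*1)*(-4) = (14*1)*(-4) = 14*(-4) = -56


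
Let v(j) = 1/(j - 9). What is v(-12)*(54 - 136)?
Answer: 82/21 ≈ 3.9048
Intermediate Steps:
v(j) = 1/(-9 + j)
v(-12)*(54 - 136) = (54 - 136)/(-9 - 12) = -82/(-21) = -1/21*(-82) = 82/21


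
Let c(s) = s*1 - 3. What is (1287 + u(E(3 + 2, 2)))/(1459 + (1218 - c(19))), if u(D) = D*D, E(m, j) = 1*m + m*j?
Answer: 504/887 ≈ 0.56821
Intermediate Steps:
E(m, j) = m + j*m
c(s) = -3 + s (c(s) = s - 3 = -3 + s)
u(D) = D²
(1287 + u(E(3 + 2, 2)))/(1459 + (1218 - c(19))) = (1287 + ((3 + 2)*(1 + 2))²)/(1459 + (1218 - (-3 + 19))) = (1287 + (5*3)²)/(1459 + (1218 - 1*16)) = (1287 + 15²)/(1459 + (1218 - 16)) = (1287 + 225)/(1459 + 1202) = 1512/2661 = 1512*(1/2661) = 504/887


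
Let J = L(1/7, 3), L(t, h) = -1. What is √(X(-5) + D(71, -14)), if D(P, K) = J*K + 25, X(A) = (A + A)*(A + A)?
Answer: √139 ≈ 11.790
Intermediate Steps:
X(A) = 4*A² (X(A) = (2*A)*(2*A) = 4*A²)
J = -1
D(P, K) = 25 - K (D(P, K) = -K + 25 = 25 - K)
√(X(-5) + D(71, -14)) = √(4*(-5)² + (25 - 1*(-14))) = √(4*25 + (25 + 14)) = √(100 + 39) = √139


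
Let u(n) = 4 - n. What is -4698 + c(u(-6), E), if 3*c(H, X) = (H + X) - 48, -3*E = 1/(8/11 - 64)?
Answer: -29507605/6264 ≈ -4710.7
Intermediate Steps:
E = 11/2088 (E = -1/(3*(8/11 - 64)) = -1/(3*(-696/11)) = -1/3*(-11/696) = 11/2088 ≈ 0.0052682)
c(H, X) = -16 + H/3 + X/3 (c(H, X) = ((H + X) - 48)/3 = (-48 + H + X)/3 = -16 + H/3 + X/3)
-4698 + c(u(-6), E) = -4698 + (-16 + (4 - 1*(-6))/3 + (1/3)*(11/2088)) = -4698 + (-16 + (4 + 6)/3 + 11/6264) = -4698 + (-16 + (1/3)*10 + 11/6264) = -4698 + (-16 + 10/3 + 11/6264) = -4698 - 79333/6264 = -29507605/6264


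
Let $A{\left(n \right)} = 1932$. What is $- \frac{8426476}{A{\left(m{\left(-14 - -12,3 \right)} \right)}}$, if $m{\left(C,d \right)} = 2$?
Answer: $- \frac{2106619}{483} \approx -4361.5$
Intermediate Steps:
$- \frac{8426476}{A{\left(m{\left(-14 - -12,3 \right)} \right)}} = - \frac{8426476}{1932} = \left(-8426476\right) \frac{1}{1932} = - \frac{2106619}{483}$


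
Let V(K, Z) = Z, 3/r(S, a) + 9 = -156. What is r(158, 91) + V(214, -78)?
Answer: -4291/55 ≈ -78.018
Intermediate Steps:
r(S, a) = -1/55 (r(S, a) = 3/(-9 - 156) = 3/(-165) = 3*(-1/165) = -1/55)
r(158, 91) + V(214, -78) = -1/55 - 78 = -4291/55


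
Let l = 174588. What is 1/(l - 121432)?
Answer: 1/53156 ≈ 1.8813e-5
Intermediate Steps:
1/(l - 121432) = 1/(174588 - 121432) = 1/53156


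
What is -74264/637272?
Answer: -9283/79659 ≈ -0.11653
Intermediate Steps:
-74264/637272 = -1*9283/79659 = -9283/79659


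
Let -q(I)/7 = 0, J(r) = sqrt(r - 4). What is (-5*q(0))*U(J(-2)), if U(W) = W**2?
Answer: 0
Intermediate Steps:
J(r) = sqrt(-4 + r)
q(I) = 0 (q(I) = -7*0 = 0)
(-5*q(0))*U(J(-2)) = (-5*0)*(sqrt(-4 - 2))**2 = 0*(sqrt(-6))**2 = 0*(I*sqrt(6))**2 = 0*(-6) = 0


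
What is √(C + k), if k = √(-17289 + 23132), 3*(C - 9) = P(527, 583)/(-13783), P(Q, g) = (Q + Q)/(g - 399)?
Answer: √(32559783579015 + 3617809418916*√5843)/1902054 ≈ 9.2433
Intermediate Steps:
P(Q, g) = 2*Q/(-399 + g) (P(Q, g) = (2*Q)/(-399 + g) = 2*Q/(-399 + g))
C = 34236445/3804108 (C = 9 + ((2*527/(-399 + 583))/(-13783))/3 = 9 + ((2*527/184)*(-1/13783))/3 = 9 + ((2*527*(1/184))*(-1/13783))/3 = 9 + ((527/92)*(-1/13783))/3 = 9 + (⅓)*(-527/1268036) = 9 - 527/3804108 = 34236445/3804108 ≈ 8.9999)
k = √5843 ≈ 76.439
√(C + k) = √(34236445/3804108 + √5843)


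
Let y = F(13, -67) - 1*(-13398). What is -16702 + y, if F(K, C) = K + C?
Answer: -3358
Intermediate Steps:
F(K, C) = C + K
y = 13344 (y = (-67 + 13) - 1*(-13398) = -54 + 13398 = 13344)
-16702 + y = -16702 + 13344 = -3358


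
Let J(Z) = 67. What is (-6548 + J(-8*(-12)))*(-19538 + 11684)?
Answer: 50901774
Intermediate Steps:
(-6548 + J(-8*(-12)))*(-19538 + 11684) = (-6548 + 67)*(-19538 + 11684) = -6481*(-7854) = 50901774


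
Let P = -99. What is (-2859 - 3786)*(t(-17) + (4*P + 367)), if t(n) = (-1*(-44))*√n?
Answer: 192705 - 292380*I*√17 ≈ 1.9271e+5 - 1.2055e+6*I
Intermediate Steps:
t(n) = 44*√n
(-2859 - 3786)*(t(-17) + (4*P + 367)) = (-2859 - 3786)*(44*√(-17) + (4*(-99) + 367)) = -6645*(44*(I*√17) + (-396 + 367)) = -6645*(44*I*√17 - 29) = -6645*(-29 + 44*I*√17) = 192705 - 292380*I*√17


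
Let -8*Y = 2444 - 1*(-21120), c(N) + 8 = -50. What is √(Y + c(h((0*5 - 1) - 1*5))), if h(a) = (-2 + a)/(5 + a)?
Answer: I*√12014/2 ≈ 54.804*I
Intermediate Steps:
h(a) = (-2 + a)/(5 + a)
c(N) = -58 (c(N) = -8 - 50 = -58)
Y = -5891/2 (Y = -(2444 - 1*(-21120))/8 = -(2444 + 21120)/8 = -⅛*23564 = -5891/2 ≈ -2945.5)
√(Y + c(h((0*5 - 1) - 1*5))) = √(-5891/2 - 58) = √(-6007/2) = I*√12014/2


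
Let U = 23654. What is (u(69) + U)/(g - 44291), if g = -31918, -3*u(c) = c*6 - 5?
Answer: -10079/32661 ≈ -0.30859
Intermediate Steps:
u(c) = 5/3 - 2*c (u(c) = -(c*6 - 5)/3 = -(6*c - 5)/3 = -(-5 + 6*c)/3 = 5/3 - 2*c)
(u(69) + U)/(g - 44291) = ((5/3 - 2*69) + 23654)/(-31918 - 44291) = ((5/3 - 138) + 23654)/(-76209) = (-409/3 + 23654)*(-1/76209) = (70553/3)*(-1/76209) = -10079/32661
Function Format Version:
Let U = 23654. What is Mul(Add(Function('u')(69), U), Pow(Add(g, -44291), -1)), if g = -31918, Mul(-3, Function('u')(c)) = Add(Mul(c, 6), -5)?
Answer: Rational(-10079, 32661) ≈ -0.30859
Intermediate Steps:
Function('u')(c) = Add(Rational(5, 3), Mul(-2, c)) (Function('u')(c) = Mul(Rational(-1, 3), Add(Mul(c, 6), -5)) = Mul(Rational(-1, 3), Add(Mul(6, c), -5)) = Mul(Rational(-1, 3), Add(-5, Mul(6, c))) = Add(Rational(5, 3), Mul(-2, c)))
Mul(Add(Function('u')(69), U), Pow(Add(g, -44291), -1)) = Mul(Add(Add(Rational(5, 3), Mul(-2, 69)), 23654), Pow(Add(-31918, -44291), -1)) = Mul(Add(Add(Rational(5, 3), -138), 23654), Pow(-76209, -1)) = Mul(Add(Rational(-409, 3), 23654), Rational(-1, 76209)) = Mul(Rational(70553, 3), Rational(-1, 76209)) = Rational(-10079, 32661)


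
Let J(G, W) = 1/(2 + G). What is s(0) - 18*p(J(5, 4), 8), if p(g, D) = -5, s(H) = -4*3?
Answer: 78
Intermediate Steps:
s(H) = -12
s(0) - 18*p(J(5, 4), 8) = -12 - 18*(-5) = -12 + 90 = 78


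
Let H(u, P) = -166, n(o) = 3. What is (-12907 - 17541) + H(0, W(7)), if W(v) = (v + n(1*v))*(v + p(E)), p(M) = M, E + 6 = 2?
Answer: -30614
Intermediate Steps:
E = -4 (E = -6 + 2 = -4)
W(v) = (-4 + v)*(3 + v) (W(v) = (v + 3)*(v - 4) = (3 + v)*(-4 + v) = (-4 + v)*(3 + v))
(-12907 - 17541) + H(0, W(7)) = (-12907 - 17541) - 166 = -30448 - 166 = -30614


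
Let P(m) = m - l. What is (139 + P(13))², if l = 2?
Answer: 22500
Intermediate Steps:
P(m) = -2 + m (P(m) = m - 1*2 = m - 2 = -2 + m)
(139 + P(13))² = (139 + (-2 + 13))² = (139 + 11)² = 150² = 22500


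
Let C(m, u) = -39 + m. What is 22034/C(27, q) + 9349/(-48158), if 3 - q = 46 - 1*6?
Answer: -132653195/72237 ≈ -1836.4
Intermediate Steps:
q = -37 (q = 3 - (46 - 1*6) = 3 - (46 - 6) = 3 - 1*40 = 3 - 40 = -37)
22034/C(27, q) + 9349/(-48158) = 22034/(-39 + 27) + 9349/(-48158) = 22034/(-12) + 9349*(-1/48158) = 22034*(-1/12) - 9349/48158 = -11017/6 - 9349/48158 = -132653195/72237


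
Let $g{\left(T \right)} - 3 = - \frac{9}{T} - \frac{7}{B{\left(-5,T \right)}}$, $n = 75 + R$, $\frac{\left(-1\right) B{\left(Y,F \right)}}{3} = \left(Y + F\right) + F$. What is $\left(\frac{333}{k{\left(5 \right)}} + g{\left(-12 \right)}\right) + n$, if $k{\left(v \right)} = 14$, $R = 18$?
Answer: $\frac{293429}{2436} \approx 120.46$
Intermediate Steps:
$B{\left(Y,F \right)} = - 6 F - 3 Y$ ($B{\left(Y,F \right)} = - 3 \left(\left(Y + F\right) + F\right) = - 3 \left(\left(F + Y\right) + F\right) = - 3 \left(Y + 2 F\right) = - 6 F - 3 Y$)
$n = 93$ ($n = 75 + 18 = 93$)
$g{\left(T \right)} = 3 - \frac{9}{T} - \frac{7}{15 - 6 T}$ ($g{\left(T \right)} = 3 - \left(\frac{7}{- 6 T - -15} + \frac{9}{T}\right) = 3 - \left(\frac{7}{- 6 T + 15} + \frac{9}{T}\right) = 3 - \left(\frac{7}{15 - 6 T} + \frac{9}{T}\right) = 3 - \frac{9}{T} - \frac{7}{15 - 6 T}$)
$\left(\frac{333}{k{\left(5 \right)}} + g{\left(-12 \right)}\right) + n = \left(\frac{333}{14} + \frac{135 - -1104 + 18 \left(-12\right)^{2}}{3 \left(-12\right) \left(-5 + 2 \left(-12\right)\right)}\right) + 93 = \left(333 \cdot \frac{1}{14} + \frac{1}{3} \left(- \frac{1}{12}\right) \frac{1}{-5 - 24} \left(135 + 1104 + 18 \cdot 144\right)\right) + 93 = \left(\frac{333}{14} + \frac{1}{3} \left(- \frac{1}{12}\right) \frac{1}{-29} \left(135 + 1104 + 2592\right)\right) + 93 = \left(\frac{333}{14} + \frac{1}{3} \left(- \frac{1}{12}\right) \left(- \frac{1}{29}\right) 3831\right) + 93 = \left(\frac{333}{14} + \frac{1277}{348}\right) + 93 = \frac{66881}{2436} + 93 = \frac{293429}{2436}$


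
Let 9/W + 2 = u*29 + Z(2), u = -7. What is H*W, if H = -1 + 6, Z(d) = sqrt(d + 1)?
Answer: -9225/42022 - 45*sqrt(3)/42022 ≈ -0.22138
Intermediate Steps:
Z(d) = sqrt(1 + d)
W = 9/(-205 + sqrt(3)) (W = 9/(-2 + (-7*29 + sqrt(1 + 2))) = 9/(-2 + (-203 + sqrt(3))) = 9/(-205 + sqrt(3)) ≈ -0.044277)
H = 5
H*W = 5*(-1845/42022 - 9*sqrt(3)/42022) = -9225/42022 - 45*sqrt(3)/42022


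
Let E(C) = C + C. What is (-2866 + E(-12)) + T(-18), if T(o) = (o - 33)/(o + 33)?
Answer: -14467/5 ≈ -2893.4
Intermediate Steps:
T(o) = (-33 + o)/(33 + o)
E(C) = 2*C
(-2866 + E(-12)) + T(-18) = (-2866 + 2*(-12)) + (-33 - 18)/(33 - 18) = (-2866 - 24) - 51/15 = -2890 + (1/15)*(-51) = -2890 - 17/5 = -14467/5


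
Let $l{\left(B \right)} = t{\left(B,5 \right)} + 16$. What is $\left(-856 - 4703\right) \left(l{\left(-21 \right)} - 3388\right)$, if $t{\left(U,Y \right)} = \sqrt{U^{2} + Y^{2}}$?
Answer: $18744948 - 5559 \sqrt{466} \approx 1.8625 \cdot 10^{7}$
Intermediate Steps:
$l{\left(B \right)} = 16 + \sqrt{25 + B^{2}}$ ($l{\left(B \right)} = \sqrt{B^{2} + 5^{2}} + 16 = \sqrt{B^{2} + 25} + 16 = \sqrt{25 + B^{2}} + 16 = 16 + \sqrt{25 + B^{2}}$)
$\left(-856 - 4703\right) \left(l{\left(-21 \right)} - 3388\right) = \left(-856 - 4703\right) \left(\left(16 + \sqrt{25 + \left(-21\right)^{2}}\right) - 3388\right) = - 5559 \left(\left(16 + \sqrt{25 + 441}\right) - 3388\right) = - 5559 \left(\left(16 + \sqrt{466}\right) - 3388\right) = - 5559 \left(-3372 + \sqrt{466}\right) = 18744948 - 5559 \sqrt{466}$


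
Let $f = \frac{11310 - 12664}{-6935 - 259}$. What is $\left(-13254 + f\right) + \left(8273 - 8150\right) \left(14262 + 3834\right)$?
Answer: $\frac{7958557415}{3597} \approx 2.2126 \cdot 10^{6}$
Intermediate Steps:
$f = \frac{677}{3597}$ ($f = - \frac{1354}{-6935 + \left(-696 + 437\right)} = - \frac{1354}{-6935 - 259} = - \frac{1354}{-7194} = \left(-1354\right) \left(- \frac{1}{7194}\right) = \frac{677}{3597} \approx 0.18821$)
$\left(-13254 + f\right) + \left(8273 - 8150\right) \left(14262 + 3834\right) = \left(-13254 + \frac{677}{3597}\right) + \left(8273 - 8150\right) \left(14262 + 3834\right) = - \frac{47673961}{3597} + 123 \cdot 18096 = - \frac{47673961}{3597} + 2225808 = \frac{7958557415}{3597}$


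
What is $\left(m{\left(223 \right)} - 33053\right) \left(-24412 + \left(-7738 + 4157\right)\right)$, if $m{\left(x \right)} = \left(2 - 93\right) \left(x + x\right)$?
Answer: $2061376527$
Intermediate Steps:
$m{\left(x \right)} = - 182 x$ ($m{\left(x \right)} = - 91 \cdot 2 x = - 182 x$)
$\left(m{\left(223 \right)} - 33053\right) \left(-24412 + \left(-7738 + 4157\right)\right) = \left(\left(-182\right) 223 - 33053\right) \left(-24412 + \left(-7738 + 4157\right)\right) = \left(-40586 - 33053\right) \left(-24412 - 3581\right) = \left(-73639\right) \left(-27993\right) = 2061376527$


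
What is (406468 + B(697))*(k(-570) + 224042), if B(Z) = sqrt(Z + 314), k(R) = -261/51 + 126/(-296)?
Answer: 57279036147325/629 + 563675725*sqrt(1011)/2516 ≈ 9.1071e+10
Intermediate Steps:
k(R) = -13947/2516 (k(R) = -261*1/51 + 126*(-1/296) = -87/17 - 63/148 = -13947/2516)
B(Z) = sqrt(314 + Z)
(406468 + B(697))*(k(-570) + 224042) = (406468 + sqrt(314 + 697))*(-13947/2516 + 224042) = (406468 + sqrt(1011))*(563675725/2516) = 57279036147325/629 + 563675725*sqrt(1011)/2516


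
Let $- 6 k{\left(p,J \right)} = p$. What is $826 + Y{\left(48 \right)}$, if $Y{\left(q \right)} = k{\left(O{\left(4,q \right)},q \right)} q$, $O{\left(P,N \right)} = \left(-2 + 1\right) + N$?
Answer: $450$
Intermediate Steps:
$O{\left(P,N \right)} = -1 + N$
$k{\left(p,J \right)} = - \frac{p}{6}$
$Y{\left(q \right)} = q \left(\frac{1}{6} - \frac{q}{6}\right)$ ($Y{\left(q \right)} = - \frac{-1 + q}{6} q = \left(\frac{1}{6} - \frac{q}{6}\right) q = q \left(\frac{1}{6} - \frac{q}{6}\right)$)
$826 + Y{\left(48 \right)} = 826 + \frac{1}{6} \cdot 48 \left(1 - 48\right) = 826 + \frac{1}{6} \cdot 48 \left(-47\right) = 826 - 376 = 450$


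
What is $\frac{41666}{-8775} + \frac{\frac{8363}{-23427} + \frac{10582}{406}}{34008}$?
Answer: $- \frac{2399437098421}{505409998275} \approx -4.7475$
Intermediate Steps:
$\frac{41666}{-8775} + \frac{\frac{8363}{-23427} + \frac{10582}{406}}{34008} = 41666 \left(- \frac{1}{8775}\right) + \left(8363 \left(- \frac{1}{23427}\right) + 10582 \cdot \frac{1}{406}\right) \frac{1}{34008} = - \frac{41666}{8775} + \left(- \frac{8363}{23427} + \frac{5291}{203}\right) \frac{1}{34008} = - \frac{41666}{8775} + \frac{122254568}{4755681} \cdot \frac{1}{34008} = - \frac{41666}{8775} + \frac{15281821}{20216399931} = - \frac{2399437098421}{505409998275}$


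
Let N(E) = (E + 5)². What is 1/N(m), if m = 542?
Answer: 1/299209 ≈ 3.3421e-6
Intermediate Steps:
N(E) = (5 + E)²
1/N(m) = 1/((5 + 542)²) = 1/(547²) = 1/299209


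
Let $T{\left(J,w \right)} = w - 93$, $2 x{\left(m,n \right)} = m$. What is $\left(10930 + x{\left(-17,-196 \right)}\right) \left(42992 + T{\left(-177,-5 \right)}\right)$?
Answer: $468466821$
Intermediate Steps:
$x{\left(m,n \right)} = \frac{m}{2}$
$T{\left(J,w \right)} = -93 + w$
$\left(10930 + x{\left(-17,-196 \right)}\right) \left(42992 + T{\left(-177,-5 \right)}\right) = \left(10930 + \frac{1}{2} \left(-17\right)\right) \left(42992 - 98\right) = \left(10930 - \frac{17}{2}\right) \left(42992 - 98\right) = \frac{21843}{2} \cdot 42894 = 468466821$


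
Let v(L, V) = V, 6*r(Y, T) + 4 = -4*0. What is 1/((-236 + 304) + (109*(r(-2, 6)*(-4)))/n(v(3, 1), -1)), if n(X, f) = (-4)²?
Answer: 6/517 ≈ 0.011605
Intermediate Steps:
r(Y, T) = -⅔ (r(Y, T) = -⅔ + (-4*0)/6 = -⅔ + (⅙)*0 = -⅔ + 0 = -⅔)
n(X, f) = 16
1/((-236 + 304) + (109*(r(-2, 6)*(-4)))/n(v(3, 1), -1)) = 1/((-236 + 304) + (109*(-⅔*(-4)))/16) = 1/(68 + (109*(8/3))*(1/16)) = 1/(68 + (872/3)*(1/16)) = 1/(68 + 109/6) = 1/(517/6) = 6/517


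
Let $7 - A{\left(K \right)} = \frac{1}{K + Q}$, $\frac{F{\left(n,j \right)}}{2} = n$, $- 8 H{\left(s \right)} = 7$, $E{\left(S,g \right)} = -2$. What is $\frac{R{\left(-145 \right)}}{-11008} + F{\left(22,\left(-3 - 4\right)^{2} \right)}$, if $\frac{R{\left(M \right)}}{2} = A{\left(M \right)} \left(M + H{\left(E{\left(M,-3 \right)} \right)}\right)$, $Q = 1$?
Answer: $\frac{93388085}{2113536} \approx 44.186$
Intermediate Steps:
$H{\left(s \right)} = - \frac{7}{8}$ ($H{\left(s \right)} = \left(- \frac{1}{8}\right) 7 = - \frac{7}{8}$)
$F{\left(n,j \right)} = 2 n$
$A{\left(K \right)} = 7 - \frac{1}{1 + K}$ ($A{\left(K \right)} = 7 - \frac{1}{K + 1} = 7 - \frac{1}{1 + K}$)
$R{\left(M \right)} = \frac{2 \left(6 + 7 M\right) \left(- \frac{7}{8} + M\right)}{1 + M}$ ($R{\left(M \right)} = 2 \frac{6 + 7 M}{1 + M} \left(M - \frac{7}{8}\right) = 2 \frac{6 + 7 M}{1 + M} \left(- \frac{7}{8} + M\right) = 2 \frac{\left(6 + 7 M\right) \left(- \frac{7}{8} + M\right)}{1 + M} = \frac{2 \left(6 + 7 M\right) \left(- \frac{7}{8} + M\right)}{1 + M}$)
$\frac{R{\left(-145 \right)}}{-11008} + F{\left(22,\left(-3 - 4\right)^{2} \right)} = \frac{\frac{1}{4} \frac{1}{1 - 145} \left(-42 - -145 + 56 \left(-145\right)^{2}\right)}{-11008} + 2 \cdot 22 = \frac{-42 + 145 + 56 \cdot 21025}{4 \left(-144\right)} \left(- \frac{1}{11008}\right) + 44 = \frac{1}{4} \left(- \frac{1}{144}\right) \left(-42 + 145 + 1177400\right) \left(- \frac{1}{11008}\right) + 44 = \frac{1}{4} \left(- \frac{1}{144}\right) 1177503 \left(- \frac{1}{11008}\right) + 44 = \left(- \frac{392501}{192}\right) \left(- \frac{1}{11008}\right) + 44 = \frac{392501}{2113536} + 44 = \frac{93388085}{2113536}$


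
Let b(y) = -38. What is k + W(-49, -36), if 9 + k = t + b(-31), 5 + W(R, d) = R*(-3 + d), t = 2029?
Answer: 3888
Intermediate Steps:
W(R, d) = -5 + R*(-3 + d)
k = 1982 (k = -9 + (2029 - 38) = -9 + 1991 = 1982)
k + W(-49, -36) = 1982 + (-5 - 3*(-49) - 49*(-36)) = 1982 + (-5 + 147 + 1764) = 1982 + 1906 = 3888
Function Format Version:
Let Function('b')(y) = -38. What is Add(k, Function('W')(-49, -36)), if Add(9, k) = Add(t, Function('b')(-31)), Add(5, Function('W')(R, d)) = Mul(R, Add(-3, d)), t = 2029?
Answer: 3888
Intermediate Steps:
Function('W')(R, d) = Add(-5, Mul(R, Add(-3, d)))
k = 1982 (k = Add(-9, Add(2029, -38)) = Add(-9, 1991) = 1982)
Add(k, Function('W')(-49, -36)) = Add(1982, Add(-5, Mul(-3, -49), Mul(-49, -36))) = Add(1982, Add(-5, 147, 1764)) = Add(1982, 1906) = 3888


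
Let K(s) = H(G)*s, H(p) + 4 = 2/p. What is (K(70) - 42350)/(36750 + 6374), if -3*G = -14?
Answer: -10650/10781 ≈ -0.98785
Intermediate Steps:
G = 14/3 (G = -⅓*(-14) = 14/3 ≈ 4.6667)
H(p) = -4 + 2/p
K(s) = -25*s/7 (K(s) = (-4 + 2/(14/3))*s = (-4 + 2*(3/14))*s = (-4 + 3/7)*s = -25*s/7)
(K(70) - 42350)/(36750 + 6374) = (-25/7*70 - 42350)/(36750 + 6374) = (-250 - 42350)/43124 = -42600*1/43124 = -10650/10781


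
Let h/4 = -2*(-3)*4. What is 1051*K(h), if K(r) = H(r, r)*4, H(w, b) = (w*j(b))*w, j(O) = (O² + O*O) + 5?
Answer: 714324307968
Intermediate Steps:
j(O) = 5 + 2*O² (j(O) = (O² + O²) + 5 = 2*O² + 5 = 5 + 2*O²)
h = 96 (h = 4*(-2*(-3)*4) = 4*(6*4) = 4*24 = 96)
H(w, b) = w²*(5 + 2*b²) (H(w, b) = (w*(5 + 2*b²))*w = w²*(5 + 2*b²))
K(r) = 4*r²*(5 + 2*r²) (K(r) = (r²*(5 + 2*r²))*4 = 4*r²*(5 + 2*r²))
1051*K(h) = 1051*(96²*(20 + 8*96²)) = 1051*(9216*(20 + 8*9216)) = 1051*(9216*(20 + 73728)) = 1051*(9216*73748) = 1051*679661568 = 714324307968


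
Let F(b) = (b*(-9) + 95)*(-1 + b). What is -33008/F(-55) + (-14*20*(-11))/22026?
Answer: 25899919/22741845 ≈ 1.1389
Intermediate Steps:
F(b) = (-1 + b)*(95 - 9*b) (F(b) = (-9*b + 95)*(-1 + b) = (95 - 9*b)*(-1 + b) = (-1 + b)*(95 - 9*b))
-33008/F(-55) + (-14*20*(-11))/22026 = -33008/(-95 - 9*(-55)**2 + 104*(-55)) + (-14*20*(-11))/22026 = -33008/(-95 - 9*3025 - 5720) - 280*(-11)*(1/22026) = -33008/(-95 - 27225 - 5720) + 3080*(1/22026) = -33008/(-33040) + 1540/11013 = -33008*(-1/33040) + 1540/11013 = 2063/2065 + 1540/11013 = 25899919/22741845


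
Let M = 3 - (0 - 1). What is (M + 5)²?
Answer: 81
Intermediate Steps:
M = 4 (M = 3 - 1*(-1) = 3 + 1 = 4)
(M + 5)² = (4 + 5)² = 9² = 81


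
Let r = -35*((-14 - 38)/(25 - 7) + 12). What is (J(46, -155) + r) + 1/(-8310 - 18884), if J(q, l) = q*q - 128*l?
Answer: 5295596387/244746 ≈ 21637.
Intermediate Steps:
J(q, l) = q² - 128*l
r = -2870/9 (r = -35*(-52/18 + 12) = -35*(-52*1/18 + 12) = -35*(-26/9 + 12) = -35*82/9 = -2870/9 ≈ -318.89)
(J(46, -155) + r) + 1/(-8310 - 18884) = ((46² - 128*(-155)) - 2870/9) + 1/(-8310 - 18884) = ((2116 + 19840) - 2870/9) + 1/(-27194) = (21956 - 2870/9) - 1/27194 = 194734/9 - 1/27194 = 5295596387/244746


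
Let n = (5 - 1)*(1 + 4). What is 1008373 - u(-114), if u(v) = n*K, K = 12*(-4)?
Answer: 1009333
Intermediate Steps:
n = 20 (n = 4*5 = 20)
K = -48
u(v) = -960 (u(v) = 20*(-48) = -960)
1008373 - u(-114) = 1008373 - 1*(-960) = 1008373 + 960 = 1009333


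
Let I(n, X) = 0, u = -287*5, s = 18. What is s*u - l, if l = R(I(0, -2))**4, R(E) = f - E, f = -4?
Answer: -26086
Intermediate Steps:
u = -1435
R(E) = -4 - E
l = 256 (l = (-4 - 1*0)**4 = (-4 + 0)**4 = (-4)**4 = 256)
s*u - l = 18*(-1435) - 1*256 = -25830 - 256 = -26086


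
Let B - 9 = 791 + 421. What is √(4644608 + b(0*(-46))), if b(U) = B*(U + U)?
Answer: 16*√18143 ≈ 2155.1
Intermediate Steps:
B = 1221 (B = 9 + (791 + 421) = 9 + 1212 = 1221)
b(U) = 2442*U (b(U) = 1221*(U + U) = 1221*(2*U) = 2442*U)
√(4644608 + b(0*(-46))) = √(4644608 + 2442*(0*(-46))) = √(4644608 + 2442*0) = √(4644608 + 0) = √4644608 = 16*√18143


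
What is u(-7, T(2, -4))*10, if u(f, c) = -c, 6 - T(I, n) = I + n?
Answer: -80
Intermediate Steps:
T(I, n) = 6 - I - n (T(I, n) = 6 - (I + n) = 6 + (-I - n) = 6 - I - n)
u(-7, T(2, -4))*10 = -(6 - 1*2 - 1*(-4))*10 = -(6 - 2 + 4)*10 = -1*8*10 = -8*10 = -80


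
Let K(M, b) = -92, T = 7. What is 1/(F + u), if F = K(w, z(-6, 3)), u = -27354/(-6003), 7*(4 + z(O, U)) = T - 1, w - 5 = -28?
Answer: -2001/174974 ≈ -0.011436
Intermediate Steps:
w = -23 (w = 5 - 28 = -23)
z(O, U) = -22/7 (z(O, U) = -4 + (7 - 1)/7 = -4 + (1/7)*6 = -4 + 6/7 = -22/7)
u = 9118/2001 (u = -27354*(-1/6003) = 9118/2001 ≈ 4.5567)
F = -92
1/(F + u) = 1/(-92 + 9118/2001) = 1/(-174974/2001) = -2001/174974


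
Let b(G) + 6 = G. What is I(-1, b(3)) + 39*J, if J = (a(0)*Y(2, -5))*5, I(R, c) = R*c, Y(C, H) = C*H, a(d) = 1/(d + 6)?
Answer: -322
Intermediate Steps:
b(G) = -6 + G
a(d) = 1/(6 + d)
J = -25/3 (J = ((2*(-5))/(6 + 0))*5 = (-10/6)*5 = ((⅙)*(-10))*5 = -5/3*5 = -25/3 ≈ -8.3333)
I(-1, b(3)) + 39*J = -(-6 + 3) + 39*(-25/3) = -1*(-3) - 325 = 3 - 325 = -322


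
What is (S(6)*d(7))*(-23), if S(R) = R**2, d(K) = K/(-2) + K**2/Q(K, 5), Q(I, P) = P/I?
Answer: -269514/5 ≈ -53903.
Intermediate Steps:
d(K) = -K/2 + K**3/5 (d(K) = K/(-2) + K**2/((5/K)) = K*(-1/2) + K**2*(K/5) = -K/2 + K**3/5)
(S(6)*d(7))*(-23) = (6**2*(-1/2*7 + (1/5)*7**3))*(-23) = (36*(-7/2 + (1/5)*343))*(-23) = (36*(-7/2 + 343/5))*(-23) = (36*(651/10))*(-23) = (11718/5)*(-23) = -269514/5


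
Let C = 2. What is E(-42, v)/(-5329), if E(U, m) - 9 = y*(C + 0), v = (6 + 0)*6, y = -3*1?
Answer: -3/5329 ≈ -0.00056296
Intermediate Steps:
y = -3
v = 36 (v = 6*6 = 36)
E(U, m) = 3 (E(U, m) = 9 - 3*(2 + 0) = 9 - 3*2 = 9 - 6 = 3)
E(-42, v)/(-5329) = 3/(-5329) = 3*(-1/5329) = -3/5329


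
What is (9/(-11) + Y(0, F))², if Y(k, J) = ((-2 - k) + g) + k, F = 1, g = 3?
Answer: 4/121 ≈ 0.033058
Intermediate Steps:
Y(k, J) = 1 (Y(k, J) = ((-2 - k) + 3) + k = (1 - k) + k = 1)
(9/(-11) + Y(0, F))² = (9/(-11) + 1)² = (9*(-1/11) + 1)² = (-9/11 + 1)² = (2/11)² = 4/121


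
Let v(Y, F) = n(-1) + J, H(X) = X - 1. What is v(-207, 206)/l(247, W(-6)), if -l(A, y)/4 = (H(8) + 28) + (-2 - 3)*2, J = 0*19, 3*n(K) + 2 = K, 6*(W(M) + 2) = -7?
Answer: 1/100 ≈ 0.010000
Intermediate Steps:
W(M) = -19/6 (W(M) = -2 + (⅙)*(-7) = -2 - 7/6 = -19/6)
n(K) = -⅔ + K/3
H(X) = -1 + X
J = 0
l(A, y) = -100 (l(A, y) = -4*(((-1 + 8) + 28) + (-2 - 3)*2) = -4*((7 + 28) - 5*2) = -4*(35 - 10) = -4*25 = -100)
v(Y, F) = -1 (v(Y, F) = (-⅔ + (⅓)*(-1)) + 0 = (-⅔ - ⅓) + 0 = -1 + 0 = -1)
v(-207, 206)/l(247, W(-6)) = -1/(-100) = -1*(-1/100) = 1/100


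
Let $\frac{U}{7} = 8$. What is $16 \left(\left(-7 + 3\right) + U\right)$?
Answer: $832$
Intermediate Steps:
$U = 56$ ($U = 7 \cdot 8 = 56$)
$16 \left(\left(-7 + 3\right) + U\right) = 16 \left(\left(-7 + 3\right) + 56\right) = 16 \left(-4 + 56\right) = 16 \cdot 52 = 832$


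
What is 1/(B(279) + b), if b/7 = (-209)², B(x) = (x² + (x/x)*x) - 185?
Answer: 1/383702 ≈ 2.6062e-6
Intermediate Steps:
B(x) = -185 + x + x² (B(x) = (x² + 1*x) - 185 = (x² + x) - 185 = (x + x²) - 185 = -185 + x + x²)
b = 305767 (b = 7*(-209)² = 7*43681 = 305767)
1/(B(279) + b) = 1/((-185 + 279 + 279²) + 305767) = 1/((-185 + 279 + 77841) + 305767) = 1/(77935 + 305767) = 1/383702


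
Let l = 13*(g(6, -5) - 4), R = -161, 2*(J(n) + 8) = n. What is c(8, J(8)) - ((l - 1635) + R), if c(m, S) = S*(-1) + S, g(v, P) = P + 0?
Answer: 1913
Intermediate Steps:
g(v, P) = P
J(n) = -8 + n/2
c(m, S) = 0 (c(m, S) = -S + S = 0)
l = -117 (l = 13*(-5 - 4) = 13*(-9) = -117)
c(8, J(8)) - ((l - 1635) + R) = 0 - ((-117 - 1635) - 161) = 0 - (-1752 - 161) = 0 - 1*(-1913) = 0 + 1913 = 1913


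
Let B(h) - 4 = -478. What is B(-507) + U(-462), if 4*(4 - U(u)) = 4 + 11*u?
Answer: 1599/2 ≈ 799.50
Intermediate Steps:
B(h) = -474 (B(h) = 4 - 478 = -474)
U(u) = 3 - 11*u/4 (U(u) = 4 - (4 + 11*u)/4 = 4 + (-1 - 11*u/4) = 3 - 11*u/4)
B(-507) + U(-462) = -474 + (3 - 11/4*(-462)) = -474 + (3 + 2541/2) = -474 + 2547/2 = 1599/2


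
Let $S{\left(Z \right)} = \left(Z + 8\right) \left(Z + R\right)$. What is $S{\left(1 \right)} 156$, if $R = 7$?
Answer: $11232$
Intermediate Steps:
$S{\left(Z \right)} = \left(7 + Z\right) \left(8 + Z\right)$ ($S{\left(Z \right)} = \left(Z + 8\right) \left(Z + 7\right) = \left(8 + Z\right) \left(7 + Z\right) = \left(7 + Z\right) \left(8 + Z\right)$)
$S{\left(1 \right)} 156 = \left(56 + 1^{2} + 15 \cdot 1\right) 156 = \left(56 + 1 + 15\right) 156 = 72 \cdot 156 = 11232$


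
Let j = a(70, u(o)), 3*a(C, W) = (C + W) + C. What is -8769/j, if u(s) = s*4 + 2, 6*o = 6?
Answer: -26307/146 ≈ -180.18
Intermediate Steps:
o = 1 (o = (⅙)*6 = 1)
u(s) = 2 + 4*s (u(s) = 4*s + 2 = 2 + 4*s)
a(C, W) = W/3 + 2*C/3 (a(C, W) = ((C + W) + C)/3 = (W + 2*C)/3 = W/3 + 2*C/3)
j = 146/3 (j = (2 + 4*1)/3 + (⅔)*70 = (2 + 4)/3 + 140/3 = (⅓)*6 + 140/3 = 2 + 140/3 = 146/3 ≈ 48.667)
-8769/j = -8769/146/3 = -8769*3/146 = -26307/146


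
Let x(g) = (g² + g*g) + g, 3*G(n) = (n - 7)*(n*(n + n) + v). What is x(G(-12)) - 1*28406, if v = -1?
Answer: 59198405/9 ≈ 6.5776e+6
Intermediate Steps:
G(n) = (-1 + 2*n²)*(-7 + n)/3 (G(n) = ((n - 7)*(n*(n + n) - 1))/3 = ((-7 + n)*(n*(2*n) - 1))/3 = ((-7 + n)*(2*n² - 1))/3 = ((-7 + n)*(-1 + 2*n²))/3 = ((-1 + 2*n²)*(-7 + n))/3 = (-1 + 2*n²)*(-7 + n)/3)
x(g) = g + 2*g² (x(g) = (g² + g²) + g = 2*g² + g = g + 2*g²)
x(G(-12)) - 1*28406 = (7/3 - 14/3*(-12)² - ⅓*(-12) + (⅔)*(-12)³)*(1 + 2*(7/3 - 14/3*(-12)² - ⅓*(-12) + (⅔)*(-12)³)) - 1*28406 = (7/3 - 14/3*144 + 4 + (⅔)*(-1728))*(1 + 2*(7/3 - 14/3*144 + 4 + (⅔)*(-1728))) - 28406 = (7/3 - 672 + 4 - 1152)*(1 + 2*(7/3 - 672 + 4 - 1152)) - 28406 = -5453*(1 + 2*(-5453/3))/3 - 28406 = -5453*(1 - 10906/3)/3 - 28406 = -5453/3*(-10903/3) - 28406 = 59454059/9 - 28406 = 59198405/9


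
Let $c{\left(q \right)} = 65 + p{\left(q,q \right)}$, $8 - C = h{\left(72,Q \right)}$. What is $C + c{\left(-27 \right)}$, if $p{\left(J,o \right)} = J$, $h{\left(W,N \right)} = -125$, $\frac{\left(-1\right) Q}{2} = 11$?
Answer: $171$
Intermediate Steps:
$Q = -22$ ($Q = \left(-2\right) 11 = -22$)
$C = 133$ ($C = 8 - -125 = 8 + 125 = 133$)
$c{\left(q \right)} = 65 + q$
$C + c{\left(-27 \right)} = 133 + \left(65 - 27\right) = 133 + 38 = 171$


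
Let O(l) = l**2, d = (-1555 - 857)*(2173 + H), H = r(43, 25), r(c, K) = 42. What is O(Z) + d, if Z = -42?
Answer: -5340816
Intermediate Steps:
H = 42
d = -5342580 (d = (-1555 - 857)*(2173 + 42) = -2412*2215 = -5342580)
O(Z) + d = (-42)**2 - 5342580 = 1764 - 5342580 = -5340816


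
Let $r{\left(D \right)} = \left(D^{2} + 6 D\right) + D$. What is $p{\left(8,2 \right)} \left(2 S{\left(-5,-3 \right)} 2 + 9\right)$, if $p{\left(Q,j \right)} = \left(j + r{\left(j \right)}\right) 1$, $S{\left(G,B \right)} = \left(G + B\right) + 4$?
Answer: $-140$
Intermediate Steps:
$S{\left(G,B \right)} = 4 + B + G$ ($S{\left(G,B \right)} = \left(B + G\right) + 4 = 4 + B + G$)
$r{\left(D \right)} = D^{2} + 7 D$
$p{\left(Q,j \right)} = j + j \left(7 + j\right)$ ($p{\left(Q,j \right)} = \left(j + j \left(7 + j\right)\right) 1 = j + j \left(7 + j\right)$)
$p{\left(8,2 \right)} \left(2 S{\left(-5,-3 \right)} 2 + 9\right) = 2 \left(8 + 2\right) \left(2 \left(4 - 3 - 5\right) 2 + 9\right) = 2 \cdot 10 \left(2 \left(-4\right) 2 + 9\right) = 20 \left(\left(-8\right) 2 + 9\right) = 20 \left(-16 + 9\right) = 20 \left(-7\right) = -140$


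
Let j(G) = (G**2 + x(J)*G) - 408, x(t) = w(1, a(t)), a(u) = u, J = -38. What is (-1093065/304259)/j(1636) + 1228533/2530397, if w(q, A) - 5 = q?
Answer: 1003967258476528683/2067866909348738992 ≈ 0.48551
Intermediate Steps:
w(q, A) = 5 + q
x(t) = 6 (x(t) = 5 + 1 = 6)
j(G) = -408 + G**2 + 6*G (j(G) = (G**2 + 6*G) - 408 = -408 + G**2 + 6*G)
(-1093065/304259)/j(1636) + 1228533/2530397 = (-1093065/304259)/(-408 + 1636**2 + 6*1636) + 1228533/2530397 = (-1093065*1/304259)/(-408 + 2676496 + 9816) + 1228533*(1/2530397) = -1093065/304259/2685904 + 1228533/2530397 = -1093065/304259*1/2685904 + 1228533/2530397 = -1093065/817210465136 + 1228533/2530397 = 1003967258476528683/2067866909348738992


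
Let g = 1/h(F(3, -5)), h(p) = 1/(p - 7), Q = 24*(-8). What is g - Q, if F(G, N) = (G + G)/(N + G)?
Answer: 182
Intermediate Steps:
F(G, N) = 2*G/(G + N) (F(G, N) = (2*G)/(G + N) = 2*G/(G + N))
Q = -192
h(p) = 1/(-7 + p)
g = -10 (g = 1/(1/(-7 + 2*3/(3 - 5))) = 1/(1/(-7 + 2*3/(-2))) = 1/(1/(-7 + 2*3*(-½))) = 1/(1/(-7 - 3)) = 1/(1/(-10)) = 1/(-⅒) = -10)
g - Q = -10 - 1*(-192) = -10 + 192 = 182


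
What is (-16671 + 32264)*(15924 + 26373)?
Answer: 659537121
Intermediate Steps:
(-16671 + 32264)*(15924 + 26373) = 15593*42297 = 659537121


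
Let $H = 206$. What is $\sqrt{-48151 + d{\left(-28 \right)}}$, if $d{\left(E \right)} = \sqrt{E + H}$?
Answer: $\sqrt{-48151 + \sqrt{178}} \approx 219.4 i$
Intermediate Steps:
$d{\left(E \right)} = \sqrt{206 + E}$ ($d{\left(E \right)} = \sqrt{E + 206} = \sqrt{206 + E}$)
$\sqrt{-48151 + d{\left(-28 \right)}} = \sqrt{-48151 + \sqrt{206 - 28}} = \sqrt{-48151 + \sqrt{178}}$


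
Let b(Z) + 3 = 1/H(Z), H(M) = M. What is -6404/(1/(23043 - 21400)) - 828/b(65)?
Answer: -1020584974/97 ≈ -1.0521e+7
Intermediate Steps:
b(Z) = -3 + 1/Z
-6404/(1/(23043 - 21400)) - 828/b(65) = -6404/(1/(23043 - 21400)) - 828/(-3 + 1/65) = -6404/(1/1643) - 828/(-3 + 1/65) = -6404/1/1643 - 828/(-194/65) = -6404*1643 - 828*(-65/194) = -10521772 + 26910/97 = -1020584974/97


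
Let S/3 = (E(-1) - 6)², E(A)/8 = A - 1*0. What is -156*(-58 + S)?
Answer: -82680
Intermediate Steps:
E(A) = 8*A (E(A) = 8*(A - 1*0) = 8*(A + 0) = 8*A)
S = 588 (S = 3*(8*(-1) - 6)² = 3*(-8 - 6)² = 3*(-14)² = 3*196 = 588)
-156*(-58 + S) = -156*(-58 + 588) = -156*530 = -82680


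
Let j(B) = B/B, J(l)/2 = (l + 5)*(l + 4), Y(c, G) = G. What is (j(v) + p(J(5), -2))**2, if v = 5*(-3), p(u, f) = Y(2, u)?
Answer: 32761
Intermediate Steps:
J(l) = 2*(4 + l)*(5 + l) (J(l) = 2*((l + 5)*(l + 4)) = 2*((5 + l)*(4 + l)) = 2*((4 + l)*(5 + l)) = 2*(4 + l)*(5 + l))
p(u, f) = u
v = -15
j(B) = 1
(j(v) + p(J(5), -2))**2 = (1 + (40 + 2*5**2 + 18*5))**2 = (1 + (40 + 2*25 + 90))**2 = (1 + (40 + 50 + 90))**2 = (1 + 180)**2 = 181**2 = 32761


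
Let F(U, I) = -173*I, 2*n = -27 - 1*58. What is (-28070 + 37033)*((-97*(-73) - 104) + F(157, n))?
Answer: 256870617/2 ≈ 1.2844e+8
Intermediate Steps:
n = -85/2 (n = (-27 - 1*58)/2 = (-27 - 58)/2 = (½)*(-85) = -85/2 ≈ -42.500)
(-28070 + 37033)*((-97*(-73) - 104) + F(157, n)) = (-28070 + 37033)*((-97*(-73) - 104) - 173*(-85/2)) = 8963*((7081 - 104) + 14705/2) = 8963*(6977 + 14705/2) = 8963*(28659/2) = 256870617/2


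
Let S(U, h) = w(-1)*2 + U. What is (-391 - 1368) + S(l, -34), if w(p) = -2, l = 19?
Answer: -1744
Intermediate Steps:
S(U, h) = -4 + U (S(U, h) = -2*2 + U = -4 + U)
(-391 - 1368) + S(l, -34) = (-391 - 1368) + (-4 + 19) = -1759 + 15 = -1744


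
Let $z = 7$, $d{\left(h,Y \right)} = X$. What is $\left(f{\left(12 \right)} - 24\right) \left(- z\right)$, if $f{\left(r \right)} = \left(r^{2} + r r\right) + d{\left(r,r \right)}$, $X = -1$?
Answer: $-1841$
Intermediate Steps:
$d{\left(h,Y \right)} = -1$
$f{\left(r \right)} = -1 + 2 r^{2}$ ($f{\left(r \right)} = \left(r^{2} + r r\right) - 1 = \left(r^{2} + r^{2}\right) - 1 = 2 r^{2} - 1 = -1 + 2 r^{2}$)
$\left(f{\left(12 \right)} - 24\right) \left(- z\right) = \left(\left(-1 + 2 \cdot 12^{2}\right) - 24\right) \left(\left(-1\right) 7\right) = \left(\left(-1 + 2 \cdot 144\right) - 24\right) \left(-7\right) = \left(\left(-1 + 288\right) - 24\right) \left(-7\right) = \left(287 - 24\right) \left(-7\right) = 263 \left(-7\right) = -1841$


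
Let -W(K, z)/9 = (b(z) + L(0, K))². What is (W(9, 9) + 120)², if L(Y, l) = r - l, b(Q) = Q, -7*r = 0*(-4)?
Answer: 14400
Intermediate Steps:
r = 0 (r = -0*(-4) = -⅐*0 = 0)
L(Y, l) = -l (L(Y, l) = 0 - l = -l)
W(K, z) = -9*(z - K)²
(W(9, 9) + 120)² = (-9*(9 - 1*9)² + 120)² = (-9*(9 - 9)² + 120)² = (-9*0² + 120)² = (-9*0 + 120)² = (0 + 120)² = 120² = 14400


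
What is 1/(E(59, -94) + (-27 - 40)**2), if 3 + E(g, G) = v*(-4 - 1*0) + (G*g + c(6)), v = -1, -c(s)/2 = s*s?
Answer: -1/1128 ≈ -0.00088653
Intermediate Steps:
c(s) = -2*s**2 (c(s) = -2*s*s = -2*s**2)
E(g, G) = -71 + G*g (E(g, G) = -3 + (-(-4 - 1*0) + (G*g - 2*6**2)) = -3 + (-(-4 + 0) + (G*g - 2*36)) = -3 + (-1*(-4) + (G*g - 72)) = -3 + (4 + (-72 + G*g)) = -3 + (-68 + G*g) = -71 + G*g)
1/(E(59, -94) + (-27 - 40)**2) = 1/((-71 - 94*59) + (-27 - 40)**2) = 1/((-71 - 5546) + (-67)**2) = 1/(-5617 + 4489) = 1/(-1128) = -1/1128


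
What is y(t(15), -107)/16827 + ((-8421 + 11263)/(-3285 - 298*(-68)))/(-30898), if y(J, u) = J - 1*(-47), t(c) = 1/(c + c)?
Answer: 52771436953/18916569960930 ≈ 0.0027897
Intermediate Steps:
t(c) = 1/(2*c)
y(J, u) = 47 + J (y(J, u) = J + 47 = 47 + J)
y(t(15), -107)/16827 + ((-8421 + 11263)/(-3285 - 298*(-68)))/(-30898) = (47 + (½)/15)/16827 + ((-8421 + 11263)/(-3285 - 298*(-68)))/(-30898) = (47 + (½)*(1/15))*(1/16827) + (2842/(-3285 + 20264))*(-1/30898) = (47 + 1/30)*(1/16827) + (2842/16979)*(-1/30898) = (1411/30)*(1/16827) + (2842*(1/16979))*(-1/30898) = 1411/504810 + (2842/16979)*(-1/30898) = 1411/504810 - 203/37472653 = 52771436953/18916569960930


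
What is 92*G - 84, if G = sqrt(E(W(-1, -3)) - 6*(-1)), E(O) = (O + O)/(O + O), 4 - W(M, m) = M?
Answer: -84 + 92*sqrt(7) ≈ 159.41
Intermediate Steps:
W(M, m) = 4 - M
E(O) = 1 (E(O) = (2*O)/((2*O)) = (2*O)*(1/(2*O)) = 1)
G = sqrt(7) (G = sqrt(1 - 6*(-1)) = sqrt(1 + 6) = sqrt(7) ≈ 2.6458)
92*G - 84 = 92*sqrt(7) - 84 = -84 + 92*sqrt(7)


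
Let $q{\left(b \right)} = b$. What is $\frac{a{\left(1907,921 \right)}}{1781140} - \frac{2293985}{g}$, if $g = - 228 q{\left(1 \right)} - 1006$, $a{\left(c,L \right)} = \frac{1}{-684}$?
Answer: $\frac{1397380687471183}{751690951920} \approx 1859.0$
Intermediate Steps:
$a{\left(c,L \right)} = - \frac{1}{684}$
$g = -1234$ ($g = \left(-228\right) 1 - 1006 = -228 - 1006 = -1234$)
$\frac{a{\left(1907,921 \right)}}{1781140} - \frac{2293985}{g} = - \frac{1}{684 \cdot 1781140} - \frac{2293985}{-1234} = \left(- \frac{1}{684}\right) \frac{1}{1781140} - - \frac{2293985}{1234} = - \frac{1}{1218299760} + \frac{2293985}{1234} = \frac{1397380687471183}{751690951920}$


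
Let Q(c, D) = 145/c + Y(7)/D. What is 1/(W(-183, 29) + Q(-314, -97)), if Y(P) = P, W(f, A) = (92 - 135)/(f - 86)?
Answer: -8193202/3065053 ≈ -2.6731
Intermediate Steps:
W(f, A) = -43/(-86 + f)
Q(c, D) = 7/D + 145/c (Q(c, D) = 145/c + 7/D = 7/D + 145/c)
1/(W(-183, 29) + Q(-314, -97)) = 1/(-43/(-86 - 183) + (7/(-97) + 145/(-314))) = 1/(-43/(-269) + (7*(-1/97) + 145*(-1/314))) = 1/(-43*(-1/269) + (-7/97 - 145/314)) = 1/(43/269 - 16263/30458) = 1/(-3065053/8193202) = -8193202/3065053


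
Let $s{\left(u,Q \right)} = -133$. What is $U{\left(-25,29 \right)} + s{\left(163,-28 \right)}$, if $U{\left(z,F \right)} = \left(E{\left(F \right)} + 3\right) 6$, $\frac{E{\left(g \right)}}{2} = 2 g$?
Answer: $581$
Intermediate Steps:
$E{\left(g \right)} = 4 g$ ($E{\left(g \right)} = 2 \cdot 2 g = 4 g$)
$U{\left(z,F \right)} = 18 + 24 F$ ($U{\left(z,F \right)} = \left(4 F + 3\right) 6 = \left(3 + 4 F\right) 6 = 18 + 24 F$)
$U{\left(-25,29 \right)} + s{\left(163,-28 \right)} = \left(18 + 24 \cdot 29\right) - 133 = \left(18 + 696\right) - 133 = 714 - 133 = 581$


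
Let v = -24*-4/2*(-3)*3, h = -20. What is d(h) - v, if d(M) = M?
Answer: 412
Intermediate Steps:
v = -432 (v = -24*-4*½*(-3)*3 = -24*(-2*(-3))*3 = -144*3 = -24*18 = -432)
d(h) - v = -20 - 1*(-432) = -20 + 432 = 412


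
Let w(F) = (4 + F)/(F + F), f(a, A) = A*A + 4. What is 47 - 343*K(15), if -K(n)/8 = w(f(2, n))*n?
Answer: 4805903/229 ≈ 20986.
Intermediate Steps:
f(a, A) = 4 + A² (f(a, A) = A² + 4 = 4 + A²)
w(F) = (4 + F)/(2*F) (w(F) = (4 + F)/((2*F)) = (4 + F)*(1/(2*F)) = (4 + F)/(2*F))
K(n) = -4*n*(8 + n²)/(4 + n²) (K(n) = -8*(4 + (4 + n²))/(2*(4 + n²))*n = -8*(8 + n²)/(2*(4 + n²))*n = -4*n*(8 + n²)/(4 + n²))
47 - 343*K(15) = 47 - (-1372)*15*(8 + 15²)/(4 + 15²) = 47 - (-1372)*15*(8 + 225)/(4 + 225) = 47 - (-1372)*15*233/229 = 47 - 343*(-13980/229) = 47 + 4795140/229 = 4805903/229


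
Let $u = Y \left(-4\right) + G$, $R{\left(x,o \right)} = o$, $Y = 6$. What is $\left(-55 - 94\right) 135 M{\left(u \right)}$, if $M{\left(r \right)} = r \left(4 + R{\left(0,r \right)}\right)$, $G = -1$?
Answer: $-10560375$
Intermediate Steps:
$u = -25$ ($u = 6 \left(-4\right) - 1 = -24 - 1 = -25$)
$M{\left(r \right)} = r \left(4 + r\right)$
$\left(-55 - 94\right) 135 M{\left(u \right)} = \left(-55 - 94\right) 135 \left(- 25 \left(4 - 25\right)\right) = \left(-149\right) 135 \left(\left(-25\right) \left(-21\right)\right) = \left(-20115\right) 525 = -10560375$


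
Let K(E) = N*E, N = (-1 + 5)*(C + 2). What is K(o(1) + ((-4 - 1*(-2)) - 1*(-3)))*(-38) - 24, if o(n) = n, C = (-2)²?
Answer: -1848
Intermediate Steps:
C = 4
N = 24 (N = (-1 + 5)*(4 + 2) = 4*6 = 24)
K(E) = 24*E
K(o(1) + ((-4 - 1*(-2)) - 1*(-3)))*(-38) - 24 = (24*(1 + ((-4 - 1*(-2)) - 1*(-3))))*(-38) - 24 = (24*(1 + ((-4 + 2) + 3)))*(-38) - 24 = (24*(1 + (-2 + 3)))*(-38) - 24 = (24*(1 + 1))*(-38) - 24 = (24*2)*(-38) - 24 = 48*(-38) - 24 = -1824 - 24 = -1848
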